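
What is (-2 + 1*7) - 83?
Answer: -78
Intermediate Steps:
(-2 + 1*7) - 83 = (-2 + 7) - 83 = 5 - 83 = -78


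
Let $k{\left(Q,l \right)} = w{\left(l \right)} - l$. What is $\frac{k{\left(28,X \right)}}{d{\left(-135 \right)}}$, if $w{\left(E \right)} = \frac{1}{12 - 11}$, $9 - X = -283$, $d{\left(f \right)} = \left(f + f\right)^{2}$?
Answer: $- \frac{97}{24300} \approx -0.0039918$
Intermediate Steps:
$d{\left(f \right)} = 4 f^{2}$ ($d{\left(f \right)} = \left(2 f\right)^{2} = 4 f^{2}$)
$X = 292$ ($X = 9 - -283 = 9 + 283 = 292$)
$w{\left(E \right)} = 1$ ($w{\left(E \right)} = 1^{-1} = 1$)
$k{\left(Q,l \right)} = 1 - l$
$\frac{k{\left(28,X \right)}}{d{\left(-135 \right)}} = \frac{1 - 292}{4 \left(-135\right)^{2}} = \frac{1 - 292}{4 \cdot 18225} = - \frac{291}{72900} = \left(-291\right) \frac{1}{72900} = - \frac{97}{24300}$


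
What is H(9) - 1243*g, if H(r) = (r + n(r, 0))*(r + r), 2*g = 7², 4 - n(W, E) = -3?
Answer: -60331/2 ≈ -30166.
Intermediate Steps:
n(W, E) = 7 (n(W, E) = 4 - 1*(-3) = 4 + 3 = 7)
g = 49/2 (g = (½)*7² = (½)*49 = 49/2 ≈ 24.500)
H(r) = 2*r*(7 + r) (H(r) = (r + 7)*(r + r) = (7 + r)*(2*r) = 2*r*(7 + r))
H(9) - 1243*g = 2*9*(7 + 9) - 1243*49/2 = 2*9*16 - 60907/2 = 288 - 60907/2 = -60331/2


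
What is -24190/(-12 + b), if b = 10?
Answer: 12095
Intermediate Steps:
-24190/(-12 + b) = -24190/(-12 + 10) = -24190/(-2) = -24190*(-½) = 12095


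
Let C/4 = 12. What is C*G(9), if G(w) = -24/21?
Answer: -384/7 ≈ -54.857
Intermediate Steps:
C = 48 (C = 4*12 = 48)
G(w) = -8/7 (G(w) = -24*1/21 = -8/7)
C*G(9) = 48*(-8/7) = -384/7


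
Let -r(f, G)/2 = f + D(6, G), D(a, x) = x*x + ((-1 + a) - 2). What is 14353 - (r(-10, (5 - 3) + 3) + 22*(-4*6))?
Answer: 14917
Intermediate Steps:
D(a, x) = -3 + a + x² (D(a, x) = x² + (-3 + a) = -3 + a + x²)
r(f, G) = -6 - 2*f - 2*G² (r(f, G) = -2*(f + (-3 + 6 + G²)) = -2*(f + (3 + G²)) = -2*(3 + f + G²) = -6 - 2*f - 2*G²)
14353 - (r(-10, (5 - 3) + 3) + 22*(-4*6)) = 14353 - ((-6 - 2*(-10) - 2*((5 - 3) + 3)²) + 22*(-4*6)) = 14353 - ((-6 + 20 - 2*(2 + 3)²) + 22*(-24)) = 14353 - ((-6 + 20 - 2*5²) - 528) = 14353 - ((-6 + 20 - 2*25) - 528) = 14353 - ((-6 + 20 - 50) - 528) = 14353 - (-36 - 528) = 14353 - 1*(-564) = 14353 + 564 = 14917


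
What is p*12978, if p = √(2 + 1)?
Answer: 12978*√3 ≈ 22479.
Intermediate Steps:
p = √3 ≈ 1.7320
p*12978 = √3*12978 = 12978*√3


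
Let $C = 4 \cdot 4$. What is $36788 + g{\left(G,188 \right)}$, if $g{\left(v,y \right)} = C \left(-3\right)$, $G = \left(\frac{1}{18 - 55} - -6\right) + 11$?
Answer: $36740$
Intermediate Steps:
$C = 16$
$G = \frac{628}{37}$ ($G = \left(\frac{1}{-37} + 6\right) + 11 = \left(- \frac{1}{37} + 6\right) + 11 = \frac{221}{37} + 11 = \frac{628}{37} \approx 16.973$)
$g{\left(v,y \right)} = -48$ ($g{\left(v,y \right)} = 16 \left(-3\right) = -48$)
$36788 + g{\left(G,188 \right)} = 36788 - 48 = 36740$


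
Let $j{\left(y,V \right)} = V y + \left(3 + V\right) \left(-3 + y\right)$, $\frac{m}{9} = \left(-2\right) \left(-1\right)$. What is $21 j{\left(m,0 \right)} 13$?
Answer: $12285$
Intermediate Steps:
$m = 18$ ($m = 9 \left(\left(-2\right) \left(-1\right)\right) = 9 \cdot 2 = 18$)
$j{\left(y,V \right)} = V y + \left(-3 + y\right) \left(3 + V\right)$
$21 j{\left(m,0 \right)} 13 = 21 \left(-9 - 0 + 3 \cdot 18 + 2 \cdot 0 \cdot 18\right) 13 = 21 \left(-9 + 0 + 54 + 0\right) 13 = 21 \cdot 45 \cdot 13 = 945 \cdot 13 = 12285$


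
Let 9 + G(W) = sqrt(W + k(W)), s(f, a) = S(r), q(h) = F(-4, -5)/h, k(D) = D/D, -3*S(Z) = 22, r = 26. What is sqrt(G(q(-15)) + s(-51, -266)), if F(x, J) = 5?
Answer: sqrt(-147 + 3*sqrt(6))/3 ≈ 3.9391*I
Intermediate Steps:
S(Z) = -22/3 (S(Z) = -1/3*22 = -22/3)
k(D) = 1
q(h) = 5/h
s(f, a) = -22/3
G(W) = -9 + sqrt(1 + W) (G(W) = -9 + sqrt(W + 1) = -9 + sqrt(1 + W))
sqrt(G(q(-15)) + s(-51, -266)) = sqrt((-9 + sqrt(1 + 5/(-15))) - 22/3) = sqrt((-9 + sqrt(1 + 5*(-1/15))) - 22/3) = sqrt((-9 + sqrt(1 - 1/3)) - 22/3) = sqrt((-9 + sqrt(2/3)) - 22/3) = sqrt((-9 + sqrt(6)/3) - 22/3) = sqrt(-49/3 + sqrt(6)/3)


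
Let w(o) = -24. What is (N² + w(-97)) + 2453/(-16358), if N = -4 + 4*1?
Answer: -395045/16358 ≈ -24.150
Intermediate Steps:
N = 0 (N = -4 + 4 = 0)
(N² + w(-97)) + 2453/(-16358) = (0² - 24) + 2453/(-16358) = (0 - 24) + 2453*(-1/16358) = -24 - 2453/16358 = -395045/16358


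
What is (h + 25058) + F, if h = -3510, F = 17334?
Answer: 38882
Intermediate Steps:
(h + 25058) + F = (-3510 + 25058) + 17334 = 21548 + 17334 = 38882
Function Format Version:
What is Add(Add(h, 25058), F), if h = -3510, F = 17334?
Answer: 38882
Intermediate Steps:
Add(Add(h, 25058), F) = Add(Add(-3510, 25058), 17334) = Add(21548, 17334) = 38882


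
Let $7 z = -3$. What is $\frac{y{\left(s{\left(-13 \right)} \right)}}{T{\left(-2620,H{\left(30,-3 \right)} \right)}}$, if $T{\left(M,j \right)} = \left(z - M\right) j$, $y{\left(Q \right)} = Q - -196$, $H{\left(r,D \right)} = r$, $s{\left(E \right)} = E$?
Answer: $\frac{427}{183370} \approx 0.0023286$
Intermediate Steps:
$z = - \frac{3}{7}$ ($z = \frac{1}{7} \left(-3\right) = - \frac{3}{7} \approx -0.42857$)
$y{\left(Q \right)} = 196 + Q$ ($y{\left(Q \right)} = Q + 196 = 196 + Q$)
$T{\left(M,j \right)} = j \left(- \frac{3}{7} - M\right)$ ($T{\left(M,j \right)} = \left(- \frac{3}{7} - M\right) j = j \left(- \frac{3}{7} - M\right)$)
$\frac{y{\left(s{\left(-13 \right)} \right)}}{T{\left(-2620,H{\left(30,-3 \right)} \right)}} = \frac{196 - 13}{\left(- \frac{1}{7}\right) 30 \left(3 + 7 \left(-2620\right)\right)} = \frac{183}{\left(- \frac{1}{7}\right) 30 \left(3 - 18340\right)} = \frac{183}{\left(- \frac{1}{7}\right) 30 \left(-18337\right)} = \frac{183}{\frac{550110}{7}} = 183 \cdot \frac{7}{550110} = \frac{427}{183370}$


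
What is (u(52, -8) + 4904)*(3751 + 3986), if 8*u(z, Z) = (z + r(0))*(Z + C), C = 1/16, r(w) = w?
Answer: 1201378149/32 ≈ 3.7543e+7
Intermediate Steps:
C = 1/16 ≈ 0.062500
u(z, Z) = z*(1/16 + Z)/8 (u(z, Z) = ((z + 0)*(Z + 1/16))/8 = (z*(1/16 + Z))/8 = z*(1/16 + Z)/8)
(u(52, -8) + 4904)*(3751 + 3986) = ((1/128)*52*(1 + 16*(-8)) + 4904)*(3751 + 3986) = ((1/128)*52*(1 - 128) + 4904)*7737 = ((1/128)*52*(-127) + 4904)*7737 = (-1651/32 + 4904)*7737 = (155277/32)*7737 = 1201378149/32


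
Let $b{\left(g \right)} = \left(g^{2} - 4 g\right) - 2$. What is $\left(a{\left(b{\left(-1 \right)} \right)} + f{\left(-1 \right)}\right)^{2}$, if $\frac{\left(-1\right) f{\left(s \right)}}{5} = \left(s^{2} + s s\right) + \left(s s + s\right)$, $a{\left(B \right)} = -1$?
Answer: $121$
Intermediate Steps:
$b{\left(g \right)} = -2 + g^{2} - 4 g$
$f{\left(s \right)} = - 15 s^{2} - 5 s$ ($f{\left(s \right)} = - 5 \left(\left(s^{2} + s s\right) + \left(s s + s\right)\right) = - 5 \left(\left(s^{2} + s^{2}\right) + \left(s^{2} + s\right)\right) = - 5 \left(2 s^{2} + \left(s + s^{2}\right)\right) = - 5 \left(s + 3 s^{2}\right) = - 15 s^{2} - 5 s$)
$\left(a{\left(b{\left(-1 \right)} \right)} + f{\left(-1 \right)}\right)^{2} = \left(-1 - - 5 \left(1 + 3 \left(-1\right)\right)\right)^{2} = \left(-1 - - 5 \left(1 - 3\right)\right)^{2} = \left(-1 - \left(-5\right) \left(-2\right)\right)^{2} = \left(-1 - 10\right)^{2} = \left(-11\right)^{2} = 121$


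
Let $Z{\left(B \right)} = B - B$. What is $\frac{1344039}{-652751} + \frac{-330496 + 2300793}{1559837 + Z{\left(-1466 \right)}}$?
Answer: $- \frac{810368424596}{1018185161587} \approx -0.79589$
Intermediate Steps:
$Z{\left(B \right)} = 0$
$\frac{1344039}{-652751} + \frac{-330496 + 2300793}{1559837 + Z{\left(-1466 \right)}} = \frac{1344039}{-652751} + \frac{-330496 + 2300793}{1559837 + 0} = 1344039 \left(- \frac{1}{652751}\right) + \frac{1970297}{1559837} = - \frac{1344039}{652751} + 1970297 \cdot \frac{1}{1559837} = - \frac{1344039}{652751} + \frac{1970297}{1559837} = - \frac{810368424596}{1018185161587}$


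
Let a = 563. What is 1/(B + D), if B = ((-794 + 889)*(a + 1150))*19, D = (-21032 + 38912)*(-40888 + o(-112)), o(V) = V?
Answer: -1/729988035 ≈ -1.3699e-9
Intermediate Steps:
D = -733080000 (D = (-21032 + 38912)*(-40888 - 112) = 17880*(-41000) = -733080000)
B = 3091965 (B = ((-794 + 889)*(563 + 1150))*19 = (95*1713)*19 = 162735*19 = 3091965)
1/(B + D) = 1/(3091965 - 733080000) = 1/(-729988035) = -1/729988035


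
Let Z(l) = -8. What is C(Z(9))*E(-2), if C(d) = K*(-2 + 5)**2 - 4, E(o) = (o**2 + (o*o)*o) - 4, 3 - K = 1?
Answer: -112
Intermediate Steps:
K = 2 (K = 3 - 1*1 = 3 - 1 = 2)
E(o) = -4 + o**2 + o**3 (E(o) = (o**2 + o**2*o) - 4 = (o**2 + o**3) - 4 = -4 + o**2 + o**3)
C(d) = 14 (C(d) = 2*(-2 + 5)**2 - 4 = 2*3**2 - 4 = 2*9 - 4 = 18 - 4 = 14)
C(Z(9))*E(-2) = 14*(-4 + (-2)**2 + (-2)**3) = 14*(-4 + 4 - 8) = 14*(-8) = -112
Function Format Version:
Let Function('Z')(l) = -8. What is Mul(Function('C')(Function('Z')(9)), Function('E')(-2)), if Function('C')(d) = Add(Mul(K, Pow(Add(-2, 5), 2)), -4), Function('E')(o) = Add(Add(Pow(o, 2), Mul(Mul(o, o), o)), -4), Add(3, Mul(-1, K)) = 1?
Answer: -112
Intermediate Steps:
K = 2 (K = Add(3, Mul(-1, 1)) = Add(3, -1) = 2)
Function('E')(o) = Add(-4, Pow(o, 2), Pow(o, 3)) (Function('E')(o) = Add(Add(Pow(o, 2), Mul(Pow(o, 2), o)), -4) = Add(Add(Pow(o, 2), Pow(o, 3)), -4) = Add(-4, Pow(o, 2), Pow(o, 3)))
Function('C')(d) = 14 (Function('C')(d) = Add(Mul(2, Pow(Add(-2, 5), 2)), -4) = Add(Mul(2, Pow(3, 2)), -4) = Add(Mul(2, 9), -4) = Add(18, -4) = 14)
Mul(Function('C')(Function('Z')(9)), Function('E')(-2)) = Mul(14, Add(-4, Pow(-2, 2), Pow(-2, 3))) = Mul(14, Add(-4, 4, -8)) = Mul(14, -8) = -112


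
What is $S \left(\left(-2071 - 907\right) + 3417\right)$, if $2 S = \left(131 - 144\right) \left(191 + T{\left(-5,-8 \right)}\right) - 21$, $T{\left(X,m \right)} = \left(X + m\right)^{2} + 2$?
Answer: $- \frac{2075153}{2} \approx -1.0376 \cdot 10^{6}$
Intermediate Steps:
$T{\left(X,m \right)} = 2 + \left(X + m\right)^{2}$
$S = - \frac{4727}{2}$ ($S = \frac{\left(131 - 144\right) \left(191 + \left(2 + \left(-5 - 8\right)^{2}\right)\right) - 21}{2} = \frac{- 13 \left(191 + \left(2 + \left(-13\right)^{2}\right)\right) - 21}{2} = \frac{- 13 \left(191 + \left(2 + 169\right)\right) - 21}{2} = \frac{- 13 \left(191 + 171\right) - 21}{2} = \frac{\left(-13\right) 362 - 21}{2} = \frac{-4706 - 21}{2} = \frac{1}{2} \left(-4727\right) = - \frac{4727}{2} \approx -2363.5$)
$S \left(\left(-2071 - 907\right) + 3417\right) = - \frac{4727 \left(\left(-2071 - 907\right) + 3417\right)}{2} = - \frac{4727 \left(-2978 + 3417\right)}{2} = \left(- \frac{4727}{2}\right) 439 = - \frac{2075153}{2}$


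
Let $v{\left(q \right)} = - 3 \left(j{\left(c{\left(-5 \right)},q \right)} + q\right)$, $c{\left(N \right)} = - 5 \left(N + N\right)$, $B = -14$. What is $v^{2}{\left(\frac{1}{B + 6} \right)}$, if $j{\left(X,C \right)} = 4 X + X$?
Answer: $\frac{35964009}{64} \approx 5.6194 \cdot 10^{5}$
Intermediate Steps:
$c{\left(N \right)} = - 10 N$ ($c{\left(N \right)} = - 5 \cdot 2 N = - 10 N$)
$j{\left(X,C \right)} = 5 X$
$v{\left(q \right)} = -750 - 3 q$ ($v{\left(q \right)} = - 3 \left(5 \left(\left(-10\right) \left(-5\right)\right) + q\right) = - 3 \left(5 \cdot 50 + q\right) = - 3 \left(250 + q\right) = -750 - 3 q$)
$v^{2}{\left(\frac{1}{B + 6} \right)} = \left(-750 - \frac{3}{-14 + 6}\right)^{2} = \left(-750 - \frac{3}{-8}\right)^{2} = \left(-750 - - \frac{3}{8}\right)^{2} = \left(-750 + \frac{3}{8}\right)^{2} = \left(- \frac{5997}{8}\right)^{2} = \frac{35964009}{64}$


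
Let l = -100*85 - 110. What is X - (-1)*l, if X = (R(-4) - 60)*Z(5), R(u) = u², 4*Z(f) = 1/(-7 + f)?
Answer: -17209/2 ≈ -8604.5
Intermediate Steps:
Z(f) = 1/(4*(-7 + f))
l = -8610 (l = -8500 - 110 = -8610)
X = 11/2 (X = ((-4)² - 60)*(1/(4*(-7 + 5))) = (16 - 60)*((¼)/(-2)) = -11*(-1)/2 = -44*(-⅛) = 11/2 ≈ 5.5000)
X - (-1)*l = 11/2 - (-1)*(-8610) = 11/2 - 1*8610 = 11/2 - 8610 = -17209/2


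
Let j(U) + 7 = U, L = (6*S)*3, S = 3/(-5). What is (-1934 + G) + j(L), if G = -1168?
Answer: -15599/5 ≈ -3119.8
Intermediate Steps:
S = -⅗ (S = 3*(-⅕) = -⅗ ≈ -0.60000)
L = -54/5 (L = (6*(-⅗))*3 = -18/5*3 = -54/5 ≈ -10.800)
j(U) = -7 + U
(-1934 + G) + j(L) = (-1934 - 1168) + (-7 - 54/5) = -3102 - 89/5 = -15599/5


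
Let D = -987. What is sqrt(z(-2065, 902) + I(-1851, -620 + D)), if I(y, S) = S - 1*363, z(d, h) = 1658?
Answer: 2*I*sqrt(78) ≈ 17.664*I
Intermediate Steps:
I(y, S) = -363 + S (I(y, S) = S - 363 = -363 + S)
sqrt(z(-2065, 902) + I(-1851, -620 + D)) = sqrt(1658 + (-363 + (-620 - 987))) = sqrt(1658 + (-363 - 1607)) = sqrt(1658 - 1970) = sqrt(-312) = 2*I*sqrt(78)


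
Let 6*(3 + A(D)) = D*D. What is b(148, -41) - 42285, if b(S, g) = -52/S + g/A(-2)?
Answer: -10947355/259 ≈ -42268.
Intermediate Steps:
A(D) = -3 + D²/6 (A(D) = -3 + (D*D)/6 = -3 + D²/6)
b(S, g) = -52/S - 3*g/7 (b(S, g) = -52/S + g/(-3 + (⅙)*(-2)²) = -52/S + g/(-3 + (⅙)*4) = -52/S + g/(-3 + ⅔) = -52/S + g/(-7/3) = -52/S + g*(-3/7) = -52/S - 3*g/7)
b(148, -41) - 42285 = (-52/148 - 3/7*(-41)) - 42285 = (-52*1/148 + 123/7) - 42285 = (-13/37 + 123/7) - 42285 = 4460/259 - 42285 = -10947355/259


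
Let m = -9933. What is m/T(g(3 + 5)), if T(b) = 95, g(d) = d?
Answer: -9933/95 ≈ -104.56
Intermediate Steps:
m/T(g(3 + 5)) = -9933/95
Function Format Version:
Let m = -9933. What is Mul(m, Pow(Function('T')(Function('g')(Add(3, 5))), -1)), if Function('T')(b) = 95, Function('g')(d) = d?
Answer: Rational(-9933, 95) ≈ -104.56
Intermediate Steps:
Mul(m, Pow(Function('T')(Function('g')(Add(3, 5))), -1)) = Mul(-9933, Pow(95, -1)) = Mul(-9933, Rational(1, 95)) = Rational(-9933, 95)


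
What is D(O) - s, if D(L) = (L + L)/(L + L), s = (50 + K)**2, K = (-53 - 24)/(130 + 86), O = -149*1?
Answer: -114936073/46656 ≈ -2463.5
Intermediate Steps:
O = -149
K = -77/216 ≈ -0.35648
s = 114982729/46656 (s = (50 - 77/216)**2 = (10723/216)**2 = 114982729/46656 ≈ 2464.5)
D(L) = 1 (D(L) = (2*L)/((2*L)) = (2*L)*(1/(2*L)) = 1)
D(O) - s = 1 - 1*114982729/46656 = 1 - 114982729/46656 = -114936073/46656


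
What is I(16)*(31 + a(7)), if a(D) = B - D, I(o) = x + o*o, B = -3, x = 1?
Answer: 5397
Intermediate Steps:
I(o) = 1 + o**2 (I(o) = 1 + o*o = 1 + o**2)
a(D) = -3 - D
I(16)*(31 + a(7)) = (1 + 16**2)*(31 + (-3 - 1*7)) = (1 + 256)*(31 + (-3 - 7)) = 257*(31 - 10) = 257*21 = 5397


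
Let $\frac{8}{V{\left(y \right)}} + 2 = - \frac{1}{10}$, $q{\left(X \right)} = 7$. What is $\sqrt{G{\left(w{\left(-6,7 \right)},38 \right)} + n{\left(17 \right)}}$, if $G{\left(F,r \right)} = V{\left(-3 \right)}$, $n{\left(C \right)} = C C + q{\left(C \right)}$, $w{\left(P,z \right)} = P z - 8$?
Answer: $\frac{2 \sqrt{32214}}{21} \approx 17.094$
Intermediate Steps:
$w{\left(P,z \right)} = -8 + P z$
$n{\left(C \right)} = 7 + C^{2}$ ($n{\left(C \right)} = C C + 7 = C^{2} + 7 = 7 + C^{2}$)
$V{\left(y \right)} = - \frac{80}{21}$ ($V{\left(y \right)} = \frac{8}{-2 - \frac{1}{10}} = \frac{8}{- \frac{21}{10}} = 8 \left(- \frac{10}{21}\right) = - \frac{80}{21}$)
$G{\left(F,r \right)} = - \frac{80}{21}$
$\sqrt{G{\left(w{\left(-6,7 \right)},38 \right)} + n{\left(17 \right)}} = \sqrt{- \frac{80}{21} + \left(7 + 17^{2}\right)} = \sqrt{- \frac{80}{21} + \left(7 + 289\right)} = \sqrt{- \frac{80}{21} + 296} = \sqrt{\frac{6136}{21}} = \frac{2 \sqrt{32214}}{21}$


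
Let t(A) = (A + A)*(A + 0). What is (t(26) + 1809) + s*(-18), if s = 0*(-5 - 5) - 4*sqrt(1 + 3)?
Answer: 3305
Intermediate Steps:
t(A) = 2*A**2 (t(A) = (2*A)*A = 2*A**2)
s = -8 (s = 0*(-10) - 4*sqrt(4) = 0 - 4*2 = 0 - 8 = -8)
(t(26) + 1809) + s*(-18) = (2*26**2 + 1809) - 8*(-18) = (2*676 + 1809) + 144 = (1352 + 1809) + 144 = 3161 + 144 = 3305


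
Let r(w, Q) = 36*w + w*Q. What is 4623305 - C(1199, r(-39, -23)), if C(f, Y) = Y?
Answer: 4623812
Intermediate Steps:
r(w, Q) = 36*w + Q*w
4623305 - C(1199, r(-39, -23)) = 4623305 - (-39)*(36 - 23) = 4623305 - (-39)*13 = 4623305 - 1*(-507) = 4623305 + 507 = 4623812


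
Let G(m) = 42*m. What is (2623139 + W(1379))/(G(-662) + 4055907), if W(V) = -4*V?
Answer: 96949/149189 ≈ 0.64984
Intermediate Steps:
(2623139 + W(1379))/(G(-662) + 4055907) = (2623139 - 4*1379)/(42*(-662) + 4055907) = (2623139 - 5516)/(-27804 + 4055907) = 2617623/4028103 = 2617623*(1/4028103) = 96949/149189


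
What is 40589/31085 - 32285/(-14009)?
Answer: 1572190526/435469765 ≈ 3.6103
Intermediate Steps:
40589/31085 - 32285/(-14009) = 40589*(1/31085) - 32285*(-1/14009) = 40589/31085 + 32285/14009 = 1572190526/435469765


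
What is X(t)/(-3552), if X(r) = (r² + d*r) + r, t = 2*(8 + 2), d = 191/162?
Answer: -17965/143856 ≈ -0.12488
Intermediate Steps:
d = 191/162 (d = 191*(1/162) = 191/162 ≈ 1.1790)
t = 20 (t = 2*10 = 20)
X(r) = r² + 353*r/162 (X(r) = (r² + 191*r/162) + r = r² + 353*r/162)
X(t)/(-3552) = ((1/162)*20*(353 + 162*20))/(-3552) = ((1/162)*20*(353 + 3240))*(-1/3552) = ((1/162)*20*3593)*(-1/3552) = (35930/81)*(-1/3552) = -17965/143856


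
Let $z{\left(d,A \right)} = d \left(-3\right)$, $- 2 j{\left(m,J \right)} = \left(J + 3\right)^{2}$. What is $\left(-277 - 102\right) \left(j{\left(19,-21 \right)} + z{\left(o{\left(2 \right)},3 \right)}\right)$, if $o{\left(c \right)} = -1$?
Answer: $60261$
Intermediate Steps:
$j{\left(m,J \right)} = - \frac{\left(3 + J\right)^{2}}{2}$ ($j{\left(m,J \right)} = - \frac{\left(J + 3\right)^{2}}{2} = - \frac{\left(3 + J\right)^{2}}{2}$)
$z{\left(d,A \right)} = - 3 d$
$\left(-277 - 102\right) \left(j{\left(19,-21 \right)} + z{\left(o{\left(2 \right)},3 \right)}\right) = \left(-277 - 102\right) \left(- \frac{\left(3 - 21\right)^{2}}{2} - -3\right) = \left(-277 - 102\right) \left(- \frac{\left(-18\right)^{2}}{2} + 3\right) = - 379 \left(\left(- \frac{1}{2}\right) 324 + 3\right) = - 379 \left(-162 + 3\right) = \left(-379\right) \left(-159\right) = 60261$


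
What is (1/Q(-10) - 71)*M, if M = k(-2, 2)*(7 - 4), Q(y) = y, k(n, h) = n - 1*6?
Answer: 8532/5 ≈ 1706.4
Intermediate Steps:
k(n, h) = -6 + n (k(n, h) = n - 6 = -6 + n)
M = -24 (M = (-6 - 2)*(7 - 4) = -8*3 = -24)
(1/Q(-10) - 71)*M = (1/(-10) - 71)*(-24) = (-⅒ - 71)*(-24) = -711/10*(-24) = 8532/5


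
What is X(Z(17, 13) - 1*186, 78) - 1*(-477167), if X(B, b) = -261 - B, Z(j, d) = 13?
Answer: 477079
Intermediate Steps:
X(Z(17, 13) - 1*186, 78) - 1*(-477167) = (-261 - (13 - 1*186)) - 1*(-477167) = (-261 - (13 - 186)) + 477167 = (-261 - 1*(-173)) + 477167 = (-261 + 173) + 477167 = -88 + 477167 = 477079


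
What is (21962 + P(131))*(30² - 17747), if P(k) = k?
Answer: -372200771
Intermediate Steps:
(21962 + P(131))*(30² - 17747) = (21962 + 131)*(30² - 17747) = 22093*(900 - 17747) = 22093*(-16847) = -372200771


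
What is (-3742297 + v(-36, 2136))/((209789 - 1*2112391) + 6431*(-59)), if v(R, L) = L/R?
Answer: 11227069/6846093 ≈ 1.6399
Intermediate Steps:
(-3742297 + v(-36, 2136))/((209789 - 1*2112391) + 6431*(-59)) = (-3742297 + 2136/(-36))/((209789 - 1*2112391) + 6431*(-59)) = (-3742297 + 2136*(-1/36))/((209789 - 2112391) - 379429) = (-3742297 - 178/3)/(-1902602 - 379429) = -11227069/3/(-2282031) = -11227069/3*(-1/2282031) = 11227069/6846093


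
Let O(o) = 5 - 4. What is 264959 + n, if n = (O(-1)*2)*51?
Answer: 265061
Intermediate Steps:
O(o) = 1
n = 102 (n = (1*2)*51 = 2*51 = 102)
264959 + n = 264959 + 102 = 265061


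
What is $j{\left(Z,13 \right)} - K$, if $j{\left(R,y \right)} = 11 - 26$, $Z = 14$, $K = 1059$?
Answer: $-1074$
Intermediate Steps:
$j{\left(R,y \right)} = -15$ ($j{\left(R,y \right)} = 11 - 26 = -15$)
$j{\left(Z,13 \right)} - K = -15 - 1059 = -1074$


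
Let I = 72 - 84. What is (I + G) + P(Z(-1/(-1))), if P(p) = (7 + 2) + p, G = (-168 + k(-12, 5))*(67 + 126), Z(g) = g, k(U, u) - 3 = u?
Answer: -30882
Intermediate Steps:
k(U, u) = 3 + u
G = -30880 (G = (-168 + (3 + 5))*(67 + 126) = (-168 + 8)*193 = -160*193 = -30880)
P(p) = 9 + p
I = -12
(I + G) + P(Z(-1/(-1))) = (-12 - 30880) + (9 - 1/(-1)) = -30892 + (9 - 1*(-1)) = -30892 + (9 + 1) = -30892 + 10 = -30882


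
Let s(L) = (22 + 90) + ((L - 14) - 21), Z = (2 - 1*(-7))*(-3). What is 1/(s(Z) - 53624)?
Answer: -1/53574 ≈ -1.8666e-5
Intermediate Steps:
Z = -27 (Z = (2 + 7)*(-3) = 9*(-3) = -27)
s(L) = 77 + L (s(L) = 112 + ((-14 + L) - 21) = 112 + (-35 + L) = 77 + L)
1/(s(Z) - 53624) = 1/((77 - 27) - 53624) = 1/(50 - 53624) = 1/(-53574) = -1/53574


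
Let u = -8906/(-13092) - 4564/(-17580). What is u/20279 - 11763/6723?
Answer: -84723324605947/48423871448190 ≈ -1.7496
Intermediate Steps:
u = 9013307/9589890 (u = -8906*(-1/13092) - 4564*(-1/17580) = 4453/6546 + 1141/4395 = 9013307/9589890 ≈ 0.93988)
u/20279 - 11763/6723 = (9013307/9589890)/20279 - 11763/6723 = (9013307/9589890)*(1/20279) - 11763*1/6723 = 9013307/194473379310 - 1307/747 = -84723324605947/48423871448190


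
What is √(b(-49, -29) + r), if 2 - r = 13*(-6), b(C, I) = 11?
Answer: √91 ≈ 9.5394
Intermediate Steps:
r = 80 (r = 2 - 13*(-6) = 2 - 1*(-78) = 2 + 78 = 80)
√(b(-49, -29) + r) = √(11 + 80) = √91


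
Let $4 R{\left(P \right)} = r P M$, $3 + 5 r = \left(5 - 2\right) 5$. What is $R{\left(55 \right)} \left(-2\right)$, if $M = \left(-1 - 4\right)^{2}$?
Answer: $-1650$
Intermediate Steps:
$r = \frac{12}{5}$ ($r = - \frac{3}{5} + \frac{\left(5 - 2\right) 5}{5} = - \frac{3}{5} + \frac{3 \cdot 5}{5} = - \frac{3}{5} + \frac{1}{5} \cdot 15 = - \frac{3}{5} + 3 = \frac{12}{5} \approx 2.4$)
$M = 25$ ($M = \left(-1 - 4\right)^{2} = \left(-5\right)^{2} = 25$)
$R{\left(P \right)} = 15 P$ ($R{\left(P \right)} = \frac{\frac{12 P}{5} \cdot 25}{4} = \frac{60 P}{4} = 15 P$)
$R{\left(55 \right)} \left(-2\right) = 15 \cdot 55 \left(-2\right) = 825 \left(-2\right) = -1650$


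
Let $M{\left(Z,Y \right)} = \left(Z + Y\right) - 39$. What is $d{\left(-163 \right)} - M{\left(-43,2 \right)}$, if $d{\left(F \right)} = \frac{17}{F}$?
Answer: $\frac{13023}{163} \approx 79.896$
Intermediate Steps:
$M{\left(Z,Y \right)} = -39 + Y + Z$ ($M{\left(Z,Y \right)} = \left(Y + Z\right) - 39 = -39 + Y + Z$)
$d{\left(-163 \right)} - M{\left(-43,2 \right)} = \frac{17}{-163} - \left(-39 + 2 - 43\right) = 17 \left(- \frac{1}{163}\right) - -80 = - \frac{17}{163} + 80 = \frac{13023}{163}$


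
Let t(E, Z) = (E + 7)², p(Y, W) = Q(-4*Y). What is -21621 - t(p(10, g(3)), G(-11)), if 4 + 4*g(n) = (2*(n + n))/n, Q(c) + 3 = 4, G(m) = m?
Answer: -21685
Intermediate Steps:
Q(c) = 1 (Q(c) = -3 + 4 = 1)
g(n) = 0 (g(n) = -1 + ((2*(n + n))/n)/4 = -1 + ((2*(2*n))/n)/4 = -1 + ((4*n)/n)/4 = -1 + (¼)*4 = -1 + 1 = 0)
p(Y, W) = 1
t(E, Z) = (7 + E)²
-21621 - t(p(10, g(3)), G(-11)) = -21621 - (7 + 1)² = -21621 - 1*8² = -21621 - 1*64 = -21621 - 64 = -21685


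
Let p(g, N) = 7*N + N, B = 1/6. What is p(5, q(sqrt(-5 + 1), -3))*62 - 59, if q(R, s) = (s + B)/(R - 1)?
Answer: 3331/15 + 8432*I/15 ≈ 222.07 + 562.13*I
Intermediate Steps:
B = 1/6 (B = 1*(1/6) = 1/6 ≈ 0.16667)
q(R, s) = (1/6 + s)/(-1 + R) (q(R, s) = (s + 1/6)/(R - 1) = (1/6 + s)/(-1 + R))
p(g, N) = 8*N
p(5, q(sqrt(-5 + 1), -3))*62 - 59 = (8*((1/6 - 3)/(-1 + sqrt(-5 + 1))))*62 - 59 = (8*(-17/6/(-1 + sqrt(-4))))*62 - 59 = (8*(-17/6/(-1 + 2*I)))*62 - 59 = (8*(((-1 - 2*I)/5)*(-17/6)))*62 - 59 = (8*(-17*(-1 - 2*I)/30))*62 - 59 = -68*(-1 - 2*I)/15*62 - 59 = -4216*(-1 - 2*I)/15 - 59 = -59 - 4216*(-1 - 2*I)/15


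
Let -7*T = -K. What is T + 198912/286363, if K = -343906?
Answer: -14068651642/286363 ≈ -49129.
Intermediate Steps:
T = -343906/7 (T = -(-1)*(-343906)/7 = -⅐*343906 = -343906/7 ≈ -49129.)
T + 198912/286363 = -343906/7 + 198912/286363 = -343906/7 + 198912*(1/286363) = -343906/7 + 28416/40909 = -14068651642/286363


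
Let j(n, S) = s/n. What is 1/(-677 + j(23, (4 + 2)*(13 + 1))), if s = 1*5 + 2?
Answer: -23/15564 ≈ -0.0014778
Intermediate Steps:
s = 7 (s = 5 + 2 = 7)
j(n, S) = 7/n
1/(-677 + j(23, (4 + 2)*(13 + 1))) = 1/(-677 + 7/23) = 1/(-15564/23) = -23/15564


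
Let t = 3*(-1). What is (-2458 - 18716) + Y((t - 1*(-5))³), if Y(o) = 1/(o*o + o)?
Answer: -1524527/72 ≈ -21174.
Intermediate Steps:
t = -3
Y(o) = 1/(o + o²) (Y(o) = 1/(o² + o) = 1/(o + o²))
(-2458 - 18716) + Y((t - 1*(-5))³) = (-2458 - 18716) + 1/(((-3 - 1*(-5))³)*(1 + (-3 - 1*(-5))³)) = -21174 + 1/(((-3 + 5)³)*(1 + (-3 + 5)³)) = -21174 + 1/((2³)*(1 + 2³)) = -21174 + 1/(8*(1 + 8)) = -21174 + (⅛)/9 = -21174 + (⅛)*(⅑) = -21174 + 1/72 = -1524527/72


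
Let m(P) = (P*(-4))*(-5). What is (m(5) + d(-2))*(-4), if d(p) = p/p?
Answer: -404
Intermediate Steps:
d(p) = 1
m(P) = 20*P (m(P) = -4*P*(-5) = 20*P)
(m(5) + d(-2))*(-4) = (20*5 + 1)*(-4) = (100 + 1)*(-4) = 101*(-4) = -404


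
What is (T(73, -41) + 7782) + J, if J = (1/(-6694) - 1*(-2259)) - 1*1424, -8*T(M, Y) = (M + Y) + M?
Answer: 230377353/26776 ≈ 8603.9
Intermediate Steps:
T(M, Y) = -M/4 - Y/8 (T(M, Y) = -((M + Y) + M)/8 = -(Y + 2*M)/8 = -M/4 - Y/8)
J = 5589489/6694 (J = (-1/6694 + 2259) - 1424 = 15121745/6694 - 1424 = 5589489/6694 ≈ 835.00)
(T(73, -41) + 7782) + J = ((-1/4*73 - 1/8*(-41)) + 7782) + 5589489/6694 = ((-73/4 + 41/8) + 7782) + 5589489/6694 = (-105/8 + 7782) + 5589489/6694 = 62151/8 + 5589489/6694 = 230377353/26776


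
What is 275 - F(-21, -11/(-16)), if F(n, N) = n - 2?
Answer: 298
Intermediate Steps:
F(n, N) = -2 + n
275 - F(-21, -11/(-16)) = 275 - (-2 - 21) = 275 - 1*(-23) = 275 + 23 = 298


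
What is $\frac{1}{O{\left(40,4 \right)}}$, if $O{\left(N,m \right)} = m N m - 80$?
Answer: $\frac{1}{560} \approx 0.0017857$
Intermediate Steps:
$O{\left(N,m \right)} = -80 + N m^{2}$ ($O{\left(N,m \right)} = N m m - 80 = N m^{2} - 80 = -80 + N m^{2}$)
$\frac{1}{O{\left(40,4 \right)}} = \frac{1}{-80 + 40 \cdot 4^{2}} = \frac{1}{-80 + 40 \cdot 16} = \frac{1}{-80 + 640} = \frac{1}{560}$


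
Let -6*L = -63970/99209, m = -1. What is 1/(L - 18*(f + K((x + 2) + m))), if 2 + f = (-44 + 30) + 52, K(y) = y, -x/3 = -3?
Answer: -297627/246403171 ≈ -0.0012079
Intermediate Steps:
x = 9 (x = -3*(-3) = 9)
L = 31985/297627 (L = -(-31985)/(3*99209) = -⅙*(-63970/99209) = 31985/297627 ≈ 0.10747)
f = 36 (f = -2 + ((-44 + 30) + 52) = -2 + (-14 + 52) = -2 + 38 = 36)
1/(L - 18*(f + K((x + 2) + m))) = 1/(31985/297627 - 18*(36 + ((9 + 2) - 1))) = 1/(31985/297627 - 18*(36 + (11 - 1))) = 1/(31985/297627 - 18*(36 + 10)) = 1/(31985/297627 - 18*46) = 1/(31985/297627 - 828) = 1/(-246403171/297627) = -297627/246403171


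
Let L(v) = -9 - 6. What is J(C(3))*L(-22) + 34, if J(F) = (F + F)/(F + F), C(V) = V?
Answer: 19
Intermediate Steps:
L(v) = -15
J(F) = 1 (J(F) = (2*F)/((2*F)) = (2*F)*(1/(2*F)) = 1)
J(C(3))*L(-22) + 34 = 1*(-15) + 34 = -15 + 34 = 19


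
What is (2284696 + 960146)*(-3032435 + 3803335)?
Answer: 2501448697800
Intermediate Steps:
(2284696 + 960146)*(-3032435 + 3803335) = 3244842*770900 = 2501448697800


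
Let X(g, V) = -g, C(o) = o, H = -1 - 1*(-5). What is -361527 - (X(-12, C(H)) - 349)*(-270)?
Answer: -452517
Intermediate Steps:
H = 4 (H = -1 + 5 = 4)
-361527 - (X(-12, C(H)) - 349)*(-270) = -361527 - (-1*(-12) - 349)*(-270) = -361527 - (12 - 349)*(-270) = -361527 - (-337)*(-270) = -361527 - 1*90990 = -361527 - 90990 = -452517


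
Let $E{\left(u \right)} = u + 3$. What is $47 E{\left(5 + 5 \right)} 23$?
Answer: $14053$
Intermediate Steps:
$E{\left(u \right)} = 3 + u$
$47 E{\left(5 + 5 \right)} 23 = 47 \left(3 + \left(5 + 5\right)\right) 23 = 47 \left(3 + 10\right) 23 = 47 \cdot 13 \cdot 23 = 611 \cdot 23 = 14053$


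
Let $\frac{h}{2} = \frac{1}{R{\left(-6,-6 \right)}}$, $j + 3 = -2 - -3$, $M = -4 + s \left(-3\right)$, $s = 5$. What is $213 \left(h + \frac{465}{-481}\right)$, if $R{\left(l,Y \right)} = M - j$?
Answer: $- \frac{1888671}{8177} \approx -230.97$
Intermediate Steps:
$M = -19$ ($M = -4 + 5 \left(-3\right) = -4 - 15 = -19$)
$j = -2$ ($j = -3 - -1 = -3 + \left(-2 + 3\right) = -3 + 1 = -2$)
$R{\left(l,Y \right)} = -17$ ($R{\left(l,Y \right)} = -19 - -2 = -19 + 2 = -17$)
$h = - \frac{2}{17}$ ($h = \frac{2}{-17} = 2 \left(- \frac{1}{17}\right) = - \frac{2}{17} \approx -0.11765$)
$213 \left(h + \frac{465}{-481}\right) = 213 \left(- \frac{2}{17} + \frac{465}{-481}\right) = 213 \left(- \frac{2}{17} + 465 \left(- \frac{1}{481}\right)\right) = 213 \left(- \frac{2}{17} - \frac{465}{481}\right) = 213 \left(- \frac{8867}{8177}\right) = - \frac{1888671}{8177}$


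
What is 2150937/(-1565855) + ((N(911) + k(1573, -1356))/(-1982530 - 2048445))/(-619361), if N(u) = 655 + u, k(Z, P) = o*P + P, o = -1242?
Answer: -1074017684725605213/781871708792067725 ≈ -1.3736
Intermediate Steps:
k(Z, P) = -1241*P (k(Z, P) = -1242*P + P = -1241*P)
2150937/(-1565855) + ((N(911) + k(1573, -1356))/(-1982530 - 2048445))/(-619361) = 2150937/(-1565855) + (((655 + 911) - 1241*(-1356))/(-1982530 - 2048445))/(-619361) = 2150937*(-1/1565855) + ((1566 + 1682796)/(-4030975))*(-1/619361) = -2150937/1565855 + (1684362*(-1/4030975))*(-1/619361) = -2150937/1565855 - 1684362/4030975*(-1/619361) = -2150937/1565855 + 1684362/2496628706975 = -1074017684725605213/781871708792067725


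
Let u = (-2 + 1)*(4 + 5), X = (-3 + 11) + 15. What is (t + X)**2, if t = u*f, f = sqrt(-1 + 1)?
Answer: 529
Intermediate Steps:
X = 23 (X = 8 + 15 = 23)
f = 0 (f = sqrt(0) = 0)
u = -9 (u = -1*9 = -9)
t = 0 (t = -9*0 = 0)
(t + X)**2 = (0 + 23)**2 = 23**2 = 529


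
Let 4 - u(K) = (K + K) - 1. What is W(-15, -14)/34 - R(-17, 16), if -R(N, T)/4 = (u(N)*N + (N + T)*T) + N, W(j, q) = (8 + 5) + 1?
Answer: -47321/17 ≈ -2783.6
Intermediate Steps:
u(K) = 5 - 2*K (u(K) = 4 - ((K + K) - 1) = 4 - (2*K - 1) = 4 - (-1 + 2*K) = 4 + (1 - 2*K) = 5 - 2*K)
W(j, q) = 14 (W(j, q) = 13 + 1 = 14)
R(N, T) = -4*N - 4*N*(5 - 2*N) - 4*T*(N + T) (R(N, T) = -4*(((5 - 2*N)*N + (N + T)*T) + N) = -4*((N*(5 - 2*N) + T*(N + T)) + N) = -4*(N + N*(5 - 2*N) + T*(N + T)) = -4*N - 4*N*(5 - 2*N) - 4*T*(N + T))
W(-15, -14)/34 - R(-17, 16) = 14/34 - (-4*(-17) - 4*16**2 - 4*(-17)*16 + 4*(-17)*(-5 + 2*(-17))) = 14*(1/34) - (68 - 4*256 + 1088 + 4*(-17)*(-5 - 34)) = 7/17 - (68 - 1024 + 1088 + 4*(-17)*(-39)) = 7/17 - (68 - 1024 + 1088 + 2652) = 7/17 - 1*2784 = 7/17 - 2784 = -47321/17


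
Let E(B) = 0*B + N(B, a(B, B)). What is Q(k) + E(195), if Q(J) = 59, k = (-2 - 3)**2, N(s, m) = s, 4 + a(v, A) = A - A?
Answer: 254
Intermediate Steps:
a(v, A) = -4 (a(v, A) = -4 + (A - A) = -4 + 0 = -4)
k = 25 (k = (-5)**2 = 25)
E(B) = B (E(B) = 0*B + B = 0 + B = B)
Q(k) + E(195) = 59 + 195 = 254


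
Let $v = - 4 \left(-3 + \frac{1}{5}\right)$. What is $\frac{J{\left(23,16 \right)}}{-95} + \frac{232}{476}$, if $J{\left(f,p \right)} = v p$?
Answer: $- \frac{79074}{56525} \approx -1.3989$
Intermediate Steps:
$v = \frac{56}{5}$ ($v = - 4 \left(-3 + \frac{1}{5}\right) = \left(-4\right) \left(- \frac{14}{5}\right) = \frac{56}{5} \approx 11.2$)
$J{\left(f,p \right)} = \frac{56 p}{5}$
$\frac{J{\left(23,16 \right)}}{-95} + \frac{232}{476} = \frac{\frac{56}{5} \cdot 16}{-95} + \frac{232}{476} = \frac{896}{5} \left(- \frac{1}{95}\right) + 232 \cdot \frac{1}{476} = - \frac{896}{475} + \frac{58}{119} = - \frac{79074}{56525}$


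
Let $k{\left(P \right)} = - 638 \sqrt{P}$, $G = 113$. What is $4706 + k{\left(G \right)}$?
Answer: $4706 - 638 \sqrt{113} \approx -2076.0$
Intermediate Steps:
$4706 + k{\left(G \right)} = 4706 - 638 \sqrt{113}$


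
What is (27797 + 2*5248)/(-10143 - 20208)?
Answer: -38293/30351 ≈ -1.2617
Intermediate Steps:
(27797 + 2*5248)/(-10143 - 20208) = (27797 + 10496)/(-30351) = 38293*(-1/30351) = -38293/30351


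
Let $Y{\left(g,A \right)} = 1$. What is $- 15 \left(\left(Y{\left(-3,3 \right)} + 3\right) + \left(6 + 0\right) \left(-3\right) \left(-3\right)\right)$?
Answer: $-870$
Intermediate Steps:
$- 15 \left(\left(Y{\left(-3,3 \right)} + 3\right) + \left(6 + 0\right) \left(-3\right) \left(-3\right)\right) = - 15 \left(\left(1 + 3\right) + \left(6 + 0\right) \left(-3\right) \left(-3\right)\right) = - 15 \left(4 + 6 \left(-3\right) \left(-3\right)\right) = - 15 \left(4 - -54\right) = - 15 \left(4 + 54\right) = \left(-15\right) 58 = -870$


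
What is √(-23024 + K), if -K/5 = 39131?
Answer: I*√218679 ≈ 467.63*I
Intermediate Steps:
K = -195655 (K = -5*39131 = -195655)
√(-23024 + K) = √(-23024 - 195655) = √(-218679) = I*√218679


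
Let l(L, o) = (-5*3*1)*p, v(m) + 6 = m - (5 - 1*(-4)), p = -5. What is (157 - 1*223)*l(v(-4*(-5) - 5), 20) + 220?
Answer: -4730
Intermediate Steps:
v(m) = -15 + m (v(m) = -6 + (m - (5 - 1*(-4))) = -6 + (m - (5 + 4)) = -6 + (m - 1*9) = -6 + (m - 9) = -6 + (-9 + m) = -15 + m)
l(L, o) = 75 (l(L, o) = (-5*3*1)*(-5) = -15*1*(-5) = -15*(-5) = 75)
(157 - 1*223)*l(v(-4*(-5) - 5), 20) + 220 = (157 - 1*223)*75 + 220 = (157 - 223)*75 + 220 = -66*75 + 220 = -4950 + 220 = -4730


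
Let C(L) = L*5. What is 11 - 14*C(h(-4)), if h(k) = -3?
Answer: 221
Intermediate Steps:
C(L) = 5*L
11 - 14*C(h(-4)) = 11 - 70*(-3) = 11 - 14*(-15) = 11 + 210 = 221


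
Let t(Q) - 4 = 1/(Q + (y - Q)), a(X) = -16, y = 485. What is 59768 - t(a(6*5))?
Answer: 28985539/485 ≈ 59764.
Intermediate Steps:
t(Q) = 1941/485 (t(Q) = 4 + 1/(Q + (485 - Q)) = 4 + 1/485 = 1941/485)
59768 - t(a(6*5)) = 59768 - 1*1941/485 = 59768 - 1941/485 = 28985539/485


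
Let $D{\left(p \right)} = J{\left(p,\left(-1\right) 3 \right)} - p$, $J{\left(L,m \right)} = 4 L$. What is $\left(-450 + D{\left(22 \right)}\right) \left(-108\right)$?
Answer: $41472$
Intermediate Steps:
$D{\left(p \right)} = 3 p$ ($D{\left(p \right)} = 4 p - p = 3 p$)
$\left(-450 + D{\left(22 \right)}\right) \left(-108\right) = \left(-450 + 3 \cdot 22\right) \left(-108\right) = \left(-450 + 66\right) \left(-108\right) = \left(-384\right) \left(-108\right) = 41472$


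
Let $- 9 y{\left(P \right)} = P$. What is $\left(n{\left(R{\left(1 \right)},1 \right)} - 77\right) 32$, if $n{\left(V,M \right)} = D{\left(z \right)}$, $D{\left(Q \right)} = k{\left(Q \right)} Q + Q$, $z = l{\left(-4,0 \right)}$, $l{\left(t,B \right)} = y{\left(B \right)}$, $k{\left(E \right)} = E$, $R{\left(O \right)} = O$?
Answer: $-2464$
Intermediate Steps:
$y{\left(P \right)} = - \frac{P}{9}$
$l{\left(t,B \right)} = - \frac{B}{9}$
$z = 0$ ($z = \left(- \frac{1}{9}\right) 0 = 0$)
$D{\left(Q \right)} = Q + Q^{2}$ ($D{\left(Q \right)} = Q Q + Q = Q^{2} + Q = Q + Q^{2}$)
$n{\left(V,M \right)} = 0$ ($n{\left(V,M \right)} = 0 \left(1 + 0\right) = 0 \cdot 1 = 0$)
$\left(n{\left(R{\left(1 \right)},1 \right)} - 77\right) 32 = \left(0 - 77\right) 32 = \left(-77\right) 32 = -2464$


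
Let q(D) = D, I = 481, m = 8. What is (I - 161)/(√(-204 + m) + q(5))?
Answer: 1600/221 - 4480*I/221 ≈ 7.2398 - 20.271*I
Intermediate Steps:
(I - 161)/(√(-204 + m) + q(5)) = (481 - 161)/(√(-204 + 8) + 5) = 320/(√(-196) + 5) = 320/(14*I + 5) = 320/(5 + 14*I) = 320*((5 - 14*I)/221) = 320*(5 - 14*I)/221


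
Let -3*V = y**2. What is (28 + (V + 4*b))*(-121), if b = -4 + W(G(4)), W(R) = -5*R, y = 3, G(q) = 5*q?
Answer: 47311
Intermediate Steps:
b = -104 (b = -4 - 25*4 = -4 - 5*20 = -4 - 100 = -104)
V = -3 (V = -1/3*3**2 = -1/3*9 = -3)
(28 + (V + 4*b))*(-121) = (28 + (-3 + 4*(-104)))*(-121) = (28 + (-3 - 416))*(-121) = (28 - 419)*(-121) = -391*(-121) = 47311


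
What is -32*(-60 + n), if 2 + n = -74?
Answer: 4352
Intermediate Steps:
n = -76 (n = -2 - 74 = -76)
-32*(-60 + n) = -32*(-60 - 76) = -32*(-136) = 4352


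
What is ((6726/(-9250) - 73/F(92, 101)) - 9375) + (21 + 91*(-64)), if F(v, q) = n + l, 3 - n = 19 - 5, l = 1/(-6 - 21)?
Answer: -20910964799/1378250 ≈ -15172.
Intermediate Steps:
l = -1/27 (l = 1/(-27) = -1/27 ≈ -0.037037)
n = -11 (n = 3 - (19 - 5) = 3 - 1*14 = 3 - 14 = -11)
F(v, q) = -298/27 (F(v, q) = -11 - 1/27 = -298/27)
((6726/(-9250) - 73/F(92, 101)) - 9375) + (21 + 91*(-64)) = ((6726/(-9250) - 73/(-298/27)) - 9375) + (21 + 91*(-64)) = ((6726*(-1/9250) - 73*(-27/298)) - 9375) + (21 - 5824) = ((-3363/4625 + 1971/298) - 9375) - 5803 = (8113701/1378250 - 9375) - 5803 = -12912980049/1378250 - 5803 = -20910964799/1378250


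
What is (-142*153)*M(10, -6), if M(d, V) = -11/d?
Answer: 119493/5 ≈ 23899.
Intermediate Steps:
(-142*153)*M(10, -6) = (-142*153)*(-11/10) = -(-238986)/10 = -21726*(-11/10) = 119493/5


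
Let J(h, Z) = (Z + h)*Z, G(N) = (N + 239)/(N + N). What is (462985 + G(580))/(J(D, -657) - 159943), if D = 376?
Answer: 537063419/28621840 ≈ 18.764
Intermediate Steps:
G(N) = (239 + N)/(2*N) (G(N) = (239 + N)/((2*N)) = (239 + N)*(1/(2*N)) = (239 + N)/(2*N))
J(h, Z) = Z*(Z + h)
(462985 + G(580))/(J(D, -657) - 159943) = (462985 + (½)*(239 + 580)/580)/(-657*(-657 + 376) - 159943) = (462985 + (½)*(1/580)*819)/(-657*(-281) - 159943) = (462985 + 819/1160)/(184617 - 159943) = (537063419/1160)/24674 = (537063419/1160)*(1/24674) = 537063419/28621840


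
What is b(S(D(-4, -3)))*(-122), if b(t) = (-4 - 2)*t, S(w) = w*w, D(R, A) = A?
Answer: 6588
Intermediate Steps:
S(w) = w²
b(t) = -6*t
b(S(D(-4, -3)))*(-122) = -6*(-3)²*(-122) = -6*9*(-122) = -54*(-122) = 6588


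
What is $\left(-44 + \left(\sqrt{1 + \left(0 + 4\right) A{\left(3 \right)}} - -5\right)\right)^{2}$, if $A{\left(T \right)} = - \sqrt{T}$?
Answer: $\left(39 - \sqrt{1 - 4 \sqrt{3}}\right)^{2} \approx 1515.1 - 189.91 i$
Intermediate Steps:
$\left(-44 + \left(\sqrt{1 + \left(0 + 4\right) A{\left(3 \right)}} - -5\right)\right)^{2} = \left(-44 + \left(\sqrt{1 + \left(0 + 4\right) \left(- \sqrt{3}\right)} - -5\right)\right)^{2} = \left(-44 + \left(\sqrt{1 + 4 \left(- \sqrt{3}\right)} + 5\right)\right)^{2} = \left(-44 + \left(\sqrt{1 - 4 \sqrt{3}} + 5\right)\right)^{2} = \left(-44 + \left(5 + \sqrt{1 - 4 \sqrt{3}}\right)\right)^{2} = \left(-39 + \sqrt{1 - 4 \sqrt{3}}\right)^{2}$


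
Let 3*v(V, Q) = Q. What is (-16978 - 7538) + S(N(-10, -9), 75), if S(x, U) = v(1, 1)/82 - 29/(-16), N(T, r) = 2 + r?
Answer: -48243913/1968 ≈ -24514.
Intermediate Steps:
v(V, Q) = Q/3
S(x, U) = 3575/1968 (S(x, U) = ((⅓)*1)/82 - 29/(-16) = (⅓)*(1/82) - 29*(-1/16) = 1/246 + 29/16 = 3575/1968)
(-16978 - 7538) + S(N(-10, -9), 75) = (-16978 - 7538) + 3575/1968 = -24516 + 3575/1968 = -48243913/1968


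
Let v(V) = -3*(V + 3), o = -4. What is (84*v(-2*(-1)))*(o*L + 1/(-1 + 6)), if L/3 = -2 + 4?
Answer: 29988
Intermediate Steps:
L = 6 (L = 3*(-2 + 4) = 3*2 = 6)
v(V) = -9 - 3*V (v(V) = -3*(3 + V) = -9 - 3*V)
(84*v(-2*(-1)))*(o*L + 1/(-1 + 6)) = (84*(-9 - (-6)*(-1)))*(-4*6 + 1/(-1 + 6)) = (84*(-9 - 3*2))*(-24 + 1/5) = (84*(-9 - 6))*(-24 + ⅕) = (84*(-15))*(-119/5) = -1260*(-119/5) = 29988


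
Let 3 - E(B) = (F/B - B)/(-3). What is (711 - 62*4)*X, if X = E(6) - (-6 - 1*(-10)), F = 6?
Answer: -3704/3 ≈ -1234.7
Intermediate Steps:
E(B) = 3 + 2/B - B/3 (E(B) = 3 - (6/B - B)/(-3) = 3 - (-B + 6/B)*(-1)/3 = 3 - (-2/B + B/3) = 3 + (2/B - B/3) = 3 + 2/B - B/3)
X = -8/3 (X = (3 + 2/6 - 1/3*6) - (-6 - 1*(-10)) = (3 + 2*(1/6) - 2) - (-6 + 10) = (3 + 1/3 - 2) - 1*4 = 4/3 - 4 = -8/3 ≈ -2.6667)
(711 - 62*4)*X = (711 - 62*4)*(-8/3) = (711 - 1*248)*(-8/3) = (711 - 248)*(-8/3) = 463*(-8/3) = -3704/3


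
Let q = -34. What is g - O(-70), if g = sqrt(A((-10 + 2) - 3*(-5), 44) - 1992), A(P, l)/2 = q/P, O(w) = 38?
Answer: -38 + 2*I*sqrt(24521)/7 ≈ -38.0 + 44.741*I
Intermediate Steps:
A(P, l) = -68/P (A(P, l) = 2*(-34/P) = -68/P)
g = 2*I*sqrt(24521)/7 (g = sqrt(-68/((-10 + 2) - 3*(-5)) - 1992) = sqrt(-68/(-8 + 15) - 1992) = sqrt(-68/7 - 1992) = sqrt(-14012/7) = 2*I*sqrt(24521)/7 ≈ 44.741*I)
g - O(-70) = 2*I*sqrt(24521)/7 - 1*38 = 2*I*sqrt(24521)/7 - 38 = -38 + 2*I*sqrt(24521)/7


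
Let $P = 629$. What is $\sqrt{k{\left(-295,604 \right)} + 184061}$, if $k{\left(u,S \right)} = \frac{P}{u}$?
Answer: $\frac{\sqrt{16017722970}}{295} \approx 429.02$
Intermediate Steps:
$k{\left(u,S \right)} = \frac{629}{u}$
$\sqrt{k{\left(-295,604 \right)} + 184061} = \sqrt{\frac{629}{-295} + 184061} = \sqrt{629 \left(- \frac{1}{295}\right) + 184061} = \sqrt{- \frac{629}{295} + 184061} = \sqrt{\frac{54297366}{295}} = \frac{\sqrt{16017722970}}{295}$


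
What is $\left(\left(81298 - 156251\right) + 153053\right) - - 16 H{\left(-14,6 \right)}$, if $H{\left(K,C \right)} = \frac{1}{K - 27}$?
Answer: $\frac{3202084}{41} \approx 78100.0$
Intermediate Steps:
$H{\left(K,C \right)} = \frac{1}{-27 + K}$
$\left(\left(81298 - 156251\right) + 153053\right) - - 16 H{\left(-14,6 \right)} = \left(\left(81298 - 156251\right) + 153053\right) - - \frac{16}{-27 - 14} = \left(-74953 + 153053\right) - - \frac{16}{-41} = 78100 - \left(-16\right) \left(- \frac{1}{41}\right) = 78100 - \frac{16}{41} = \frac{3202084}{41}$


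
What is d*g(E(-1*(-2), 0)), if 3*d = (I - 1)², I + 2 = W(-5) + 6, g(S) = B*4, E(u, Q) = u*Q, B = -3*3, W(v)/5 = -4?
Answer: -3468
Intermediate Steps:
W(v) = -20 (W(v) = 5*(-4) = -20)
B = -9
E(u, Q) = Q*u
g(S) = -36 (g(S) = -9*4 = -36)
I = -16 (I = -2 + (-20 + 6) = -2 - 14 = -16)
d = 289/3 (d = (-16 - 1)²/3 = (⅓)*(-17)² = (⅓)*289 = 289/3 ≈ 96.333)
d*g(E(-1*(-2), 0)) = (289/3)*(-36) = -3468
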